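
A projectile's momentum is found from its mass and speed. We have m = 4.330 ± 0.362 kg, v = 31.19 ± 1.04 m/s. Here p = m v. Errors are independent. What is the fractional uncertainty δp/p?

0.0900

p is a product of powers, so relative uncertainties combine in quadrature:
  (1·δm/m)² = (1×0.0836)² = 0.00699;  (1·δv/v)² = (1×0.0333)² = 0.00111
δp/p = √(0.00810) = 0.0900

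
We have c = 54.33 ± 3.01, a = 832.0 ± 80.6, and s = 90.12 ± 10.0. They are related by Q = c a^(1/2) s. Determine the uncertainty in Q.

Products/powers → add relative errors in quadrature, weighted by exponent:
  (1·δc/c)² = (1×0.0554)² = 0.00307;  (½·δa/a)² = (0.5×0.0969)² = 0.00235;  (1·δs/s)² = (1×0.111)² = 0.0123
δQ/Q = √(0.0177) = 0.133
Q = 141200, so δQ = 0.133 × 141200 = 18800.

18800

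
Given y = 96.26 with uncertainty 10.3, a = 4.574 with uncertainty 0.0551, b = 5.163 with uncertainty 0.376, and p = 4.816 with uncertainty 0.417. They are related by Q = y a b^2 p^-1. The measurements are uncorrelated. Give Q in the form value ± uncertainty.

For a monomial Q ∝ y, a, b^2, p^-1, fractional errors add in quadrature:
  (1·δy/y)² = (1×0.107)² = 0.0114;  (1·δa/a)² = (1×0.0120)² = 0.000145;  (2·δb/b)² = (2×0.0728)² = 0.0212;  (-1·δp/p)² = (-1×0.0866)² = 0.00750
δQ/Q = √(0.0403) = 0.201
Q = 2437, so δQ = 0.201 × 2437 = 489.

2437 ± 489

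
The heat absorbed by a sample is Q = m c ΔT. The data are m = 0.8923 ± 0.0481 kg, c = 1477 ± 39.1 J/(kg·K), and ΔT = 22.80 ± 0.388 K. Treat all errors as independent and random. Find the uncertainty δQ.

1880 J

Each factor contributes (exponent × relative error)² to (δQ/Q)²:
  (1·δm/m)² = (1×0.0539)² = 0.00291;  (1·δc/c)² = (1×0.0265)² = 0.000701;  (1·δΔT/ΔT)² = (1×0.0170)² = 0.000290
δQ/Q = √(0.00390) = 0.0624
Q = 30050 J, so δQ = 0.0624 × 30050 = 1880 J.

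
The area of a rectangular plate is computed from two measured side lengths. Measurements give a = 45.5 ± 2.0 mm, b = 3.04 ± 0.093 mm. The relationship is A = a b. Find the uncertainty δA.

7.41 mm^2

Relative error in a monomial: (δA/A)² = Σ (nᵢ · δxᵢ/xᵢ)².
  (1·δa/a)² = (1×0.0440)² = 0.00193;  (1·δb/b)² = (1×0.0306)² = 0.000936
δA/A = √(0.00287) = 0.0536
A = 138 mm^2, so δA = 0.0536 × 138 = 7.41 mm^2.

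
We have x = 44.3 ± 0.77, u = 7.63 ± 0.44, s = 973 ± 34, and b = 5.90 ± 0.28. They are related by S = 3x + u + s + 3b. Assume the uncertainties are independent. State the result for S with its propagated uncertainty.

1130 ± 34.1

For a sum/difference, combine absolute errors in quadrature:
  (3·δx)² = 5.34;  (δu)² = 0.194;  (δs)² = 1160;  (3·δb)² = 0.706
δS = √(1160) = 34.1
S = 1130.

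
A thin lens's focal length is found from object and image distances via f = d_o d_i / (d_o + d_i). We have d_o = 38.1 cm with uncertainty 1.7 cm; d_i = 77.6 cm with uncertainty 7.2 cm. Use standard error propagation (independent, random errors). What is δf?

∂f/∂d_o = (d_i/(d_o+d_i))² = 0.450;  ∂f/∂d_i = (d_o/(d_o+d_i))² = 0.108
δf = √((∂f/∂d_o · δd_o)² + (∂f/∂d_i · δd_i)²) = √(0.585 + 0.610) = 1.09 cm

1.09 cm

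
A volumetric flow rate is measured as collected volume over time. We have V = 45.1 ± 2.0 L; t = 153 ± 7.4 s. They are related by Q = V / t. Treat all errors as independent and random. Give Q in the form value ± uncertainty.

Relative error in a monomial: (δQ/Q)² = Σ (nᵢ · δxᵢ/xᵢ)².
  (1·δV/V)² = (1×0.0443)² = 0.00197;  (-1·δt/t)² = (-1×0.0484)² = 0.00234
δQ/Q = √(0.00431) = 0.0656
Q = 0.295 L/s, so δQ = 0.0656 × 0.295 = 0.0193 L/s.

0.295 ± 0.0193 L/s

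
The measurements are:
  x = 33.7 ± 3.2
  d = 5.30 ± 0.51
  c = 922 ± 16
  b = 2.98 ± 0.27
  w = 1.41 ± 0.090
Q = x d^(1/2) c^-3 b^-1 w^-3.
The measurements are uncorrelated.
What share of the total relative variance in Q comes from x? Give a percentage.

(δQ/Q)² = (1·δx/x)² + (½·δd/d)² + (-3·δc/c)² + (-1·δb/b)² + (-3·δw/w)²
  x term: (1×0.0950)² = 0.00902
  d term: (0.5×0.0962)² = 0.00231
  c term: (-3×0.0174)² = 0.00271
  b term: (-1×0.0906)² = 0.00821
  w term: (-3×0.0638)² = 0.0367
Total = 0.0589. Share from x = 0.00902/0.0589 = 0.153.

15.3%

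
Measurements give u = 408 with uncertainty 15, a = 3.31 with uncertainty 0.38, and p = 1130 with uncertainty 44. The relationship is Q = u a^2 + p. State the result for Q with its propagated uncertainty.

Let w = u·a^2 = 4470. δw/w = √((1·δu/u)² + (2·δa/a)²) = √(0.00135 + 0.0527) = 0.233, so δw = 1040.
Q = w + p: δQ = √(δw² + δp²) = √(1.08e+06 + 1940) = 1040
Q = 5600.

5600 ± 1040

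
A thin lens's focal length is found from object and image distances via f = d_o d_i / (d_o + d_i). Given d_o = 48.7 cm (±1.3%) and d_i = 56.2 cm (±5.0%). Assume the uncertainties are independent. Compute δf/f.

0.0242

∂f/∂d_o = (d_i/(d_o+d_i))² = 0.287;  ∂f/∂d_i = (d_o/(d_o+d_i))² = 0.216
δf = √((∂f/∂d_o · δd_o)² + (∂f/∂d_i · δd_i)²) = √(0.0330 + 0.367) = 0.632 cm
f = 26.1 cm, so δf/f = 0.632/26.1 = 0.0242.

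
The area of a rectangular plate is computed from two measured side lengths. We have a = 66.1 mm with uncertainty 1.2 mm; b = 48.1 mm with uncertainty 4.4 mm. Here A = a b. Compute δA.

Since A is a product/quotient, work with relative uncertainties:
  (1·δa/a)² = (1×0.0182)² = 0.000330;  (1·δb/b)² = (1×0.0915)² = 0.00837
δA/A = √(0.00870) = 0.0933
A = 3180 mm^2, so δA = 0.0933 × 3180 = 297 mm^2.

297 mm^2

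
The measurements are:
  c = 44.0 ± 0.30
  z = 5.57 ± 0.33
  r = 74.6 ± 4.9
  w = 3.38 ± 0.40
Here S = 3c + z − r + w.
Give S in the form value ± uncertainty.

66.4 ± 5.01

Absolute uncertainties add in quadrature for a linear combination:
  (3·δc)² = 0.810;  (δz)² = 0.109;  (δr)² = 24.0;  (δw)² = 0.160
δS = √(25.1) = 5.01
S = 66.4.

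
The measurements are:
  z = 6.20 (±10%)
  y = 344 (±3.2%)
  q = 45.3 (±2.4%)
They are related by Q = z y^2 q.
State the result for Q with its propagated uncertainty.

Since Q is a product/quotient, work with relative uncertainties:
  (1·δz/z)² = (1×0.100)² = 0.0100;  (2·δy/y)² = (2×0.0320)² = 0.00410;  (1·δq/q)² = (1×0.0240)² = 0.000576
δQ/Q = √(0.0147) = 0.121
Q = 3.32e+07, so δQ = 0.121 × 3.32e+07 = 4.03e+06.

(3.32 ± 0.403) × 10^7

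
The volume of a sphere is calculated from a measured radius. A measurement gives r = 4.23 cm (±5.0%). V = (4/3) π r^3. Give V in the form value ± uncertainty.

V ∝ r^3, so δV/V = |3| · δr/r = 3 × 0.0500 = 0.150.
V = 317 cm^3, so δV = 0.150 × 317 = 47.6 cm^3.

317 ± 47.6 cm^3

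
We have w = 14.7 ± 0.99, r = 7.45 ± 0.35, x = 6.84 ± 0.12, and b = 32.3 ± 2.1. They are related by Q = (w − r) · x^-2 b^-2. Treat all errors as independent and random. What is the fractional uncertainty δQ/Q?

Let u = w − r = 7.25. δu = √(δw² + δr²) = √(0.980 + 0.122) = 1.05, so δu/u = 0.145.
Q is then a monomial in u, x, b:
δQ/Q = √((δu/u)² + (-2·δx/x)² + (-2·δb/b)²) = √(0.0210 + 0.00123 + 0.0169) = 0.198

0.198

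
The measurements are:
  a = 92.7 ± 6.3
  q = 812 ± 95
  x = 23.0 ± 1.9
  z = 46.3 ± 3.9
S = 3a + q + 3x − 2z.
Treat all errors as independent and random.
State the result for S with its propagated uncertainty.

S is a linear combination, so absolute uncertainties add in quadrature:
  (3·δa)² = 357;  (δq)² = 9020;  (3·δx)² = 32.5;  (2·δz)² = 60.8
δS = √(9480) = 97.3
S = 1070.

1070 ± 97.3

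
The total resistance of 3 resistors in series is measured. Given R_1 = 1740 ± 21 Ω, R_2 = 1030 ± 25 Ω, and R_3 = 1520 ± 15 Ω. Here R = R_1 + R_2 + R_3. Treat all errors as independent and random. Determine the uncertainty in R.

35.9 Ω

Absolute uncertainties add in quadrature for a linear combination:
  (δR_1)² = 441;  (δR_2)² = 625;  (δR_3)² = 225
δR = √(1290) = 35.9 Ω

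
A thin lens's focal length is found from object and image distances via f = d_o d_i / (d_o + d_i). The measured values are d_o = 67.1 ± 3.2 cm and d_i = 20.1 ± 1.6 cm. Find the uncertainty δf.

0.963 cm

∂f/∂d_o = (d_i/(d_o+d_i))² = 0.0531;  ∂f/∂d_i = (d_o/(d_o+d_i))² = 0.592
δf = √((∂f/∂d_o · δd_o)² + (∂f/∂d_i · δd_i)²) = √(0.0289 + 0.898) = 0.963 cm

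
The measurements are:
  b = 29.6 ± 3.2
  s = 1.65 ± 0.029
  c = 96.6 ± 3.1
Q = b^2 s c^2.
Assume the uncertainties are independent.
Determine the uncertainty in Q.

Products/powers → add relative errors in quadrature, weighted by exponent:
  (2·δb/b)² = (2×0.108)² = 0.0467;  (1·δs/s)² = (1×0.0176)² = 0.000309;  (2·δc/c)² = (2×0.0321)² = 0.00412
δQ/Q = √(0.0512) = 0.226
Q = 1.35e+07, so δQ = 0.226 × 1.35e+07 = 3.05e+06.

3.05e+06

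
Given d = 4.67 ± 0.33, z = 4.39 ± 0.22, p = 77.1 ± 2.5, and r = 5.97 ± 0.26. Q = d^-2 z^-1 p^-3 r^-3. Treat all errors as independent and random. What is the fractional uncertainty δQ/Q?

Q is a product of powers, so relative uncertainties combine in quadrature:
  (-2·δd/d)² = (-2×0.0707)² = 0.0200;  (-1·δz/z)² = (-1×0.0501)² = 0.00251;  (-3·δp/p)² = (-3×0.0324)² = 0.00946;  (-3·δr/r)² = (-3×0.0436)² = 0.0171
δQ/Q = √(0.0490) = 0.221

0.221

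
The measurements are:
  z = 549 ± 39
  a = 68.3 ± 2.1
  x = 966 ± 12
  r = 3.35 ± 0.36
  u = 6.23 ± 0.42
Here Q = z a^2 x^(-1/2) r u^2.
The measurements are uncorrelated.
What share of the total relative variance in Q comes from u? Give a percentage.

47.1%

(δQ/Q)² = (1·δz/z)² + (2·δa/a)² + (−½·δx/x)² + (1·δr/r)² + (2·δu/u)²
  z term: (1×0.0710)² = 0.00505
  a term: (2×0.0307)² = 0.00378
  x term: (-0.5×0.0124)² = 3.86e-05
  r term: (1×0.107)² = 0.0115
  u term: (2×0.0674)² = 0.0182
Total = 0.0386. Share from u = 0.0182/0.0386 = 0.471.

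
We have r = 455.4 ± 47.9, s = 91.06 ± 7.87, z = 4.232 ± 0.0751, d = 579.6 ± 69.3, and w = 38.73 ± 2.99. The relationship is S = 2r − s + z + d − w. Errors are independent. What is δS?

119

Sums and differences: (δS)² = Σ (cᵢ δxᵢ)².
  (2·δr)² = 9180;  (δs)² = 61.9;  (δz)² = 0.00564;  (δd)² = 4800;  (δw)² = 8.94
δS = √(14100) = 119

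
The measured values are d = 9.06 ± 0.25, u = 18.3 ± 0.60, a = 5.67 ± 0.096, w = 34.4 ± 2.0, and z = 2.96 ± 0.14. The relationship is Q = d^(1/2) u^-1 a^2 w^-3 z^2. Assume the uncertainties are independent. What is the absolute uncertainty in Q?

Relative error in a monomial: (δQ/Q)² = Σ (nᵢ · δxᵢ/xᵢ)².
  (½·δd/d)² = (0.5×0.0276)² = 0.000190;  (-1·δu/u)² = (-1×0.0328)² = 0.00107;  (2·δa/a)² = (2×0.0169)² = 0.00115;  (-3·δw/w)² = (-3×0.0581)² = 0.0304;  (2·δz/z)² = (2×0.0473)² = 0.00895
δQ/Q = √(0.0418) = 0.204
Q = 0.00114, so δQ = 0.204 × 0.00114 = 0.000233.

0.000233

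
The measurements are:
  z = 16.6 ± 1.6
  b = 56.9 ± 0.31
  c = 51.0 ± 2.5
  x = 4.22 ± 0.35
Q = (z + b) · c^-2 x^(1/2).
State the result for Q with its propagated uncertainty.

0.0581 ± 0.00631

Let u = z + b = 73.5. δu = √(δz² + δb²) = √(2.56 + 0.0961) = 1.63, so δu/u = 0.0222.
Q is then a monomial in u, c, x:
δQ/Q = √((δu/u)² + (-2·δc/c)² + (½·δx/x)²) = √(0.000492 + 0.00961 + 0.00172) = 0.109
Q = 0.0581, so δQ = 0.109 × 0.0581 = 0.00631.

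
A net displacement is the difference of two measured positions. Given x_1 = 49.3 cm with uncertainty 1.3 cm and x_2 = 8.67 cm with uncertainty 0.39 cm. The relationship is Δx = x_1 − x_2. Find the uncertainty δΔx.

1.36 cm

For a sum/difference, combine absolute errors in quadrature:
  (δx_1)² = 1.69;  (δx_2)² = 0.152
δΔx = √(1.84) = 1.36 cm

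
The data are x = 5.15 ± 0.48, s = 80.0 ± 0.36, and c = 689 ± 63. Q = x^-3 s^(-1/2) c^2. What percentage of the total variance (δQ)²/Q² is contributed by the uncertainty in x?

(δQ/Q)² = (-3·δx/x)² + (−½·δs/s)² + (2·δc/c)²
  x term: (-3×0.0932)² = 0.0782
  s term: (-0.5×0.00450)² = 5.06e-06
  c term: (2×0.0914)² = 0.0334
Total = 0.112. Share from x = 0.0782/0.112 = 0.700.

70.0%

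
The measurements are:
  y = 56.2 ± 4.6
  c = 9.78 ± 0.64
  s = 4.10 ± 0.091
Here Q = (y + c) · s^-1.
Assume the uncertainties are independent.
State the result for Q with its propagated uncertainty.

Let u = y + c = 66.0. δu = √(δy² + δc²) = √(21.2 + 0.410) = 4.64, so δu/u = 0.0704.
Q is then a monomial in u, s:
δQ/Q = √((δu/u)² + (-1·δs/s)²) = √(0.00495 + 0.000493) = 0.0738
Q = 16.1, so δQ = 0.0738 × 16.1 = 1.19.

16.1 ± 1.19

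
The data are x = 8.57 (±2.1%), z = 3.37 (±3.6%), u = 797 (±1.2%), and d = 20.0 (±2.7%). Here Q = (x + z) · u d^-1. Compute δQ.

Let w = x + z = 11.9. δw = √(δx² + δz²) = √(0.0324 + 0.0147) = 0.217, so δw/w = 0.0182.
Q is then a monomial in w, u, d:
δQ/Q = √((δw/w)² + (1·δu/u)² + (-1·δd/d)²) = √(0.000330 + 0.000144 + 0.000729) = 0.0347
Q = 476, so δQ = 0.0347 × 476 = 16.5.

16.5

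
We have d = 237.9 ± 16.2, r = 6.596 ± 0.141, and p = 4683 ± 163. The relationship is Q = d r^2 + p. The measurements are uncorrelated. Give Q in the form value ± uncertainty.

15030 ± 848

Let w = d·r^2 = 10350. δw/w = √((1·δd/d)² + (2·δr/r)²) = √(0.00464 + 0.00183) = 0.0804, so δw = 832.
Q = w + p: δQ = √(δw² + δp²) = √(6.93e+05 + 26600) = 848
Q = 15030.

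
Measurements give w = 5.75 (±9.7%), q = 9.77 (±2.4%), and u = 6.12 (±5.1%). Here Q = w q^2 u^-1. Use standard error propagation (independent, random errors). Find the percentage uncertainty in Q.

Relative error in a monomial: (δQ/Q)² = Σ (nᵢ · δxᵢ/xᵢ)².
  (1·δw/w)² = (1×0.0970)² = 0.00941;  (2·δq/q)² = (2×0.0240)² = 0.00230;  (-1·δu/u)² = (-1×0.0510)² = 0.00260
δQ/Q = √(0.0143) = 0.120

12.0%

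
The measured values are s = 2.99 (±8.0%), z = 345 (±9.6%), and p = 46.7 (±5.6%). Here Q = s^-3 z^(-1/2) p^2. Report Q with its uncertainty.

4.39 ± 1.18

Products/powers → add relative errors in quadrature, weighted by exponent:
  (-3·δs/s)² = (-3×0.0800)² = 0.0576;  (−½·δz/z)² = (-0.5×0.0960)² = 0.00230;  (2·δp/p)² = (2×0.0560)² = 0.0125
δQ/Q = √(0.0724) = 0.269
Q = 4.39, so δQ = 0.269 × 4.39 = 1.18.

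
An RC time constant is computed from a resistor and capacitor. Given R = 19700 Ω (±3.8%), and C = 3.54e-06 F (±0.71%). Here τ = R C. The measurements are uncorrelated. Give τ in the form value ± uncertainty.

0.0697 ± 0.00270 s

Products/powers → add relative errors in quadrature, weighted by exponent:
  (1·δR/R)² = (1×0.0380)² = 0.00144;  (1·δC/C)² = (1×0.00710)² = 5.04e-05
δτ/τ = √(0.00149) = 0.0387
τ = 0.0697 s, so δτ = 0.0387 × 0.0697 = 0.00270 s.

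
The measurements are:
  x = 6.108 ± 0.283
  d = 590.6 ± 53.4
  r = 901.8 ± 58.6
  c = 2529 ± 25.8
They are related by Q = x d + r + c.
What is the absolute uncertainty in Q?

372

Let p = x·d = 3607. δp/p = √((1·δx/x)² + (1·δd/d)²) = √(0.00215 + 0.00818) = 0.102, so δp = 366.
Q = p + r + c: δQ = √(δp² + δr² + δc²) = √(1.34e+05 + 3430 + 666) = 372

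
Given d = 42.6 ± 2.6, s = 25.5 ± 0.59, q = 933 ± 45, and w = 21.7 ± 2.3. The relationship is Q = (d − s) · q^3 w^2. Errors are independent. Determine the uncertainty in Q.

Let u = d − s = 17.1. δu = √(δd² + δs²) = √(6.76 + 0.348) = 2.67, so δu/u = 0.156.
Q is then a monomial in u, q, w:
δQ/Q = √((δu/u)² + (3·δq/q)² + (2·δw/w)²) = √(0.0243 + 0.0209 + 0.0449) = 0.300
Q = 6.54e+12, so δQ = 0.300 × 6.54e+12 = 1.96e+12.

1.96e+12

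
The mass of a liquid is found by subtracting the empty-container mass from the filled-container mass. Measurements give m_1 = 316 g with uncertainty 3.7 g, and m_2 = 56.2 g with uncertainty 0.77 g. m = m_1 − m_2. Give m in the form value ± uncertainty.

260 ± 3.78 g

Absolute uncertainties add in quadrature for a linear combination:
  (δm_1)² = 13.7;  (δm_2)² = 0.593
δm = √(14.3) = 3.78 g
m = 260 g.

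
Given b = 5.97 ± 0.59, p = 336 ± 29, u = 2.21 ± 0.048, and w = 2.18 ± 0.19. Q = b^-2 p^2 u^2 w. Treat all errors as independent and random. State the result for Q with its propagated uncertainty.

33700 ± 9440

Relative error in a monomial: (δQ/Q)² = Σ (nᵢ · δxᵢ/xᵢ)².
  (-2·δb/b)² = (-2×0.0988)² = 0.0391;  (2·δp/p)² = (2×0.0863)² = 0.0298;  (2·δu/u)² = (2×0.0217)² = 0.00189;  (1·δw/w)² = (1×0.0872)² = 0.00760
δQ/Q = √(0.0783) = 0.280
Q = 33700, so δQ = 0.280 × 33700 = 9440.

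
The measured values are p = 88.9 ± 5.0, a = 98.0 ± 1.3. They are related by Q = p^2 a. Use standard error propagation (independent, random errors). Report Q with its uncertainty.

(7.75 ± 0.877) × 10^5

Since Q is a product/quotient, work with relative uncertainties:
  (2·δp/p)² = (2×0.0562)² = 0.0127;  (1·δa/a)² = (1×0.0133)² = 0.000176
δQ/Q = √(0.0128) = 0.113
Q = 7.75e+05, so δQ = 0.113 × 7.75e+05 = 87700.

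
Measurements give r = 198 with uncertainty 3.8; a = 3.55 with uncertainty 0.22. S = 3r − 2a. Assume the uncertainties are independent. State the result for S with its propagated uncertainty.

587 ± 11.4

Each term contributes (cᵢ δxᵢ)² to (δS)²:
  (3·δr)² = 130;  (2·δa)² = 0.194
δS = √(130) = 11.4
S = 587.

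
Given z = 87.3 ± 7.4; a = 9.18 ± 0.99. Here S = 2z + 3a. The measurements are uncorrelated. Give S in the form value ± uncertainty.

202 ± 15.1

S is a linear combination, so absolute uncertainties add in quadrature:
  (2·δz)² = 219;  (3·δa)² = 8.82
δS = √(228) = 15.1
S = 202.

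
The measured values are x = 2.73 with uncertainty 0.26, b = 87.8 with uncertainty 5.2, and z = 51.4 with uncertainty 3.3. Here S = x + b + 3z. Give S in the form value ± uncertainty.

Absolute uncertainties add in quadrature for a linear combination:
  (δx)² = 0.0676;  (δb)² = 27.0;  (3·δz)² = 98.0
δS = √(125) = 11.2
S = 245.

245 ± 11.2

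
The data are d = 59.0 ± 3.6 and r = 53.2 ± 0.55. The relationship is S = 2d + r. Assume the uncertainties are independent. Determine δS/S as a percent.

For a sum/difference, combine absolute errors in quadrature:
  (2·δd)² = 51.8;  (δr)² = 0.303
δS = √(52.1) = 7.22
S = 171, so δS/S = 7.22/171 = 0.0422.

4.22%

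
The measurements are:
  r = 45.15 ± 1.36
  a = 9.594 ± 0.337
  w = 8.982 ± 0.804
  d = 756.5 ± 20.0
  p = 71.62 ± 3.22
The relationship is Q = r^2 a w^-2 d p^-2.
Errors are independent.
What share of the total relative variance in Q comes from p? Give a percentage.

(δQ/Q)² = (2·δr/r)² + (1·δa/a)² + (-2·δw/w)² + (1·δd/d)² + (-2·δp/p)²
  r term: (2×0.0301)² = 0.00363
  a term: (1×0.0351)² = 0.00123
  w term: (-2×0.0895)² = 0.0320
  d term: (1×0.0264)² = 0.000699
  p term: (-2×0.0450)² = 0.00809
Total = 0.0457. Share from p = 0.00809/0.0457 = 0.177.

17.7%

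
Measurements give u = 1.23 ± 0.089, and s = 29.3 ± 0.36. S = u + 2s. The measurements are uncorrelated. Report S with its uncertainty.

59.8 ± 0.725

Each term contributes (cᵢ δxᵢ)² to (δS)²:
  (δu)² = 0.00792;  (2·δs)² = 0.518
δS = √(0.526) = 0.725
S = 59.8.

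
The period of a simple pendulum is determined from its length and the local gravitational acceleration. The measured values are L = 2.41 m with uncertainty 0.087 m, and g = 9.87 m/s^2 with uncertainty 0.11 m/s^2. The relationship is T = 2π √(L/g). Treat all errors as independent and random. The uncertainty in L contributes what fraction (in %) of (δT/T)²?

91.3%

(δT/T)² = (½·δL/L)² + (−½·δg/g)²
  L term: (0.5×0.0361)² = 0.000326
  g term: (-0.5×0.0111)² = 3.11e-05
Total = 0.000357. Share from L = 0.000326/0.000357 = 0.913.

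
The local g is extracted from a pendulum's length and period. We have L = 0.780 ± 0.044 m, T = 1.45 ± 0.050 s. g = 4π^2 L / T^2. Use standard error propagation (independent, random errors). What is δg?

1.30 m/s^2

Since g is a product/quotient, work with relative uncertainties:
  (1·δL/L)² = (1×0.0564)² = 0.00318;  (-2·δT/T)² = (-2×0.0345)² = 0.00476
δg/g = √(0.00794) = 0.0891
g = 14.6 m/s^2, so δg = 0.0891 × 14.6 = 1.30 m/s^2.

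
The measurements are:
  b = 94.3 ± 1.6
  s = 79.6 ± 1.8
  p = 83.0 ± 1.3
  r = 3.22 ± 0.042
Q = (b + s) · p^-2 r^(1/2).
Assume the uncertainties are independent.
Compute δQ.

Let u = b + s = 174. δu = √(δb² + δs²) = √(2.56 + 3.24) = 2.41, so δu/u = 0.0138.
Q is then a monomial in u, p, r:
δQ/Q = √((δu/u)² + (-2·δp/p)² + (½·δr/r)²) = √(0.000192 + 0.000981 + 4.25e-05) = 0.0349
Q = 0.0453, so δQ = 0.0349 × 0.0453 = 0.00158.

0.00158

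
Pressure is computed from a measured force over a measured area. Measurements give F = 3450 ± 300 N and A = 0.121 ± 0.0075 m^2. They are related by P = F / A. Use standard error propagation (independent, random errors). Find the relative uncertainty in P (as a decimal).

0.107

Products/powers → add relative errors in quadrature, weighted by exponent:
  (1·δF/F)² = (1×0.0870)² = 0.00756;  (-1·δA/A)² = (-1×0.0620)² = 0.00384
δP/P = √(0.0114) = 0.107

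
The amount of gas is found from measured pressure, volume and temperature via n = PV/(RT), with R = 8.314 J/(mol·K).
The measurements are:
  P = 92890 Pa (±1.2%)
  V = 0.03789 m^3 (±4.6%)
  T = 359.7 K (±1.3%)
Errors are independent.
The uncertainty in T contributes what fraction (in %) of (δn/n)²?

6.96%

(δn/n)² = (1·δP/P)² + (1·δV/V)² + (-1·δT/T)²
  P term: (1×0.0120)² = 0.000144
  V term: (1×0.0460)² = 0.00212
  T term: (-1×0.0130)² = 0.000169
Total = 0.00243. Share from T = 0.000169/0.00243 = 0.0696.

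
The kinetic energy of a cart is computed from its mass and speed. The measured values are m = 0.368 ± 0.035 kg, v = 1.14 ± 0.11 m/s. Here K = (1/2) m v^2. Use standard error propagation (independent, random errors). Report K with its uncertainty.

Relative error in a monomial: (δK/K)² = Σ (nᵢ · δxᵢ/xᵢ)².
  (1·δm/m)² = (1×0.0951)² = 0.00905;  (2·δv/v)² = (2×0.0965)² = 0.0372
δK/K = √(0.0463) = 0.215
K = 0.239 J, so δK = 0.215 × 0.239 = 0.0514 J.

0.239 ± 0.0514 J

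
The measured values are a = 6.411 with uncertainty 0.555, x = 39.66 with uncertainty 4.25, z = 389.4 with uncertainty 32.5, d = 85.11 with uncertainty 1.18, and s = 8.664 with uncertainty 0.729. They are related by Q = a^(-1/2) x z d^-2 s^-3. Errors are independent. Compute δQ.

Relative error in a monomial: (δQ/Q)² = Σ (nᵢ · δxᵢ/xᵢ)².
  (−½·δa/a)² = (-0.5×0.0866)² = 0.00187;  (1·δx/x)² = (1×0.107)² = 0.0115;  (1·δz/z)² = (1×0.0835)² = 0.00697;  (-2·δd/d)² = (-2×0.0139)² = 0.000769;  (-3·δs/s)² = (-3×0.0841)² = 0.0637
δQ/Q = √(0.0848) = 0.291
Q = 0.001295, so δQ = 0.291 × 0.001295 = 0.000377.

0.000377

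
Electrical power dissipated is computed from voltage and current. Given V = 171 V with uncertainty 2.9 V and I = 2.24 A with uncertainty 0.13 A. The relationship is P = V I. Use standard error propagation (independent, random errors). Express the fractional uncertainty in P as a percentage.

6.05%

Relative error in a monomial: (δP/P)² = Σ (nᵢ · δxᵢ/xᵢ)².
  (1·δV/V)² = (1×0.0170)² = 0.000288;  (1·δI/I)² = (1×0.0580)² = 0.00337
δP/P = √(0.00366) = 0.0605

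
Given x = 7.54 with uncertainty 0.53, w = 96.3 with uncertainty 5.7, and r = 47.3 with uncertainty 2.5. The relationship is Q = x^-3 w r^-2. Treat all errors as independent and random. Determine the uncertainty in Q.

Q is a product of powers, so relative uncertainties combine in quadrature:
  (-3·δx/x)² = (-3×0.0703)² = 0.0445;  (1·δw/w)² = (1×0.0592)² = 0.00350;  (-2·δr/r)² = (-2×0.0529)² = 0.0112
δQ/Q = √(0.0591) = 0.243
Q = 0.000100, so δQ = 0.243 × 0.000100 = 2.44e-05.

2.44e-05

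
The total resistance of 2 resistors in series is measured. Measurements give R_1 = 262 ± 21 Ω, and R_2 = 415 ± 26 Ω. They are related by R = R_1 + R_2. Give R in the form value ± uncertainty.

677 ± 33.4 Ω

For a sum/difference, combine absolute errors in quadrature:
  (δR_1)² = 441;  (δR_2)² = 676
δR = √(1120) = 33.4 Ω
R = 677 Ω.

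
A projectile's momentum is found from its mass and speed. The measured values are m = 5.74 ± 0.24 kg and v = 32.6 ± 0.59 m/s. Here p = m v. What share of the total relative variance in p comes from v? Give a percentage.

15.8%

(δp/p)² = (1·δm/m)² + (1·δv/v)²
  m term: (1×0.0418)² = 0.00175
  v term: (1×0.0181)² = 0.000328
Total = 0.00208. Share from v = 0.000328/0.00208 = 0.158.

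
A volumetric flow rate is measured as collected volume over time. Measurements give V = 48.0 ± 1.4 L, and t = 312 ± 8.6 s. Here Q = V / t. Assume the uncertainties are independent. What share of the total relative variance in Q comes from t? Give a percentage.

47.2%

(δQ/Q)² = (1·δV/V)² + (-1·δt/t)²
  V term: (1×0.0292)² = 0.000851
  t term: (-1×0.0276)² = 0.000760
Total = 0.00161. Share from t = 0.000760/0.00161 = 0.472.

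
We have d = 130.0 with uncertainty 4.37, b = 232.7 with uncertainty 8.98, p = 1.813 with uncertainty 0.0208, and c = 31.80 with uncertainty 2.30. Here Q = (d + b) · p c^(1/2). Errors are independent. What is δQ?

Let u = d + b = 362.7. δu = √(δd² + δb²) = √(19.1 + 80.6) = 9.99, so δu/u = 0.0275.
Q is then a monomial in u, p, c:
δQ/Q = √((δu/u)² + (1·δp/p)² + (½·δc/c)²) = √(0.000758 + 0.000132 + 0.00131) = 0.0469
Q = 3708, so δQ = 0.0469 × 3708 = 174.

174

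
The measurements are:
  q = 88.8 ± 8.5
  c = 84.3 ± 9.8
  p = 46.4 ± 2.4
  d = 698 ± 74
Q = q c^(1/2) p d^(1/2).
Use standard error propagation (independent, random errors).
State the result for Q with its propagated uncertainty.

(9.99 ± 1.34) × 10^5

Products/powers → add relative errors in quadrature, weighted by exponent:
  (1·δq/q)² = (1×0.0957)² = 0.00916;  (½·δc/c)² = (0.5×0.116)² = 0.00338;  (1·δp/p)² = (1×0.0517)² = 0.00268;  (½·δd/d)² = (0.5×0.106)² = 0.00281
δQ/Q = √(0.0180) = 0.134
Q = 9.99e+05, so δQ = 0.134 × 9.99e+05 = 1.34e+05.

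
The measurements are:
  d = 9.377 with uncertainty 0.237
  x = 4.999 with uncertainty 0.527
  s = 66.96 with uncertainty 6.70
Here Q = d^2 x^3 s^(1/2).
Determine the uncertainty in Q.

29100

For a monomial Q ∝ d^2, x^3, s^(1/2), fractional errors add in quadrature:
  (2·δd/d)² = (2×0.0253)² = 0.00256;  (3·δx/x)² = (3×0.105)² = 0.100;  (½·δs/s)² = (0.5×0.100)² = 0.00250
δQ/Q = √(0.105) = 0.324
Q = 89880, so δQ = 0.324 × 89880 = 29100.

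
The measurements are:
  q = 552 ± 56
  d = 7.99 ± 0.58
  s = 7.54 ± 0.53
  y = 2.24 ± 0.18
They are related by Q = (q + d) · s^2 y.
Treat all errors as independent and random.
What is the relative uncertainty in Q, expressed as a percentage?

19.0%

Let u = q + d = 560. δu = √(δq² + δd²) = √(3140 + 0.336) = 56.0, so δu/u = 0.100.
Q is then a monomial in u, s, y:
δQ/Q = √((δu/u)² + (2·δs/s)² + (1·δy/y)²) = √(0.0100 + 0.0198 + 0.00646) = 0.190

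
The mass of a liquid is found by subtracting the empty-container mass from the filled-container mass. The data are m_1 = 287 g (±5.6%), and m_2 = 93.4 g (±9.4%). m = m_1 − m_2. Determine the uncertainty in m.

For a sum/difference, combine absolute errors in quadrature:
  (δm_1)² = 258;  (δm_2)² = 77.1
δm = √(335) = 18.3 g

18.3 g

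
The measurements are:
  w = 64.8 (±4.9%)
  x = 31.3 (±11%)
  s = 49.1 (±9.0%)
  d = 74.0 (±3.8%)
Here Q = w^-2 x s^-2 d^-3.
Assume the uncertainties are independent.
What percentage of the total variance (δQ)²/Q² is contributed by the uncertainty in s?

(δQ/Q)² = (-2·δw/w)² + (1·δx/x)² + (-2·δs/s)² + (-3·δd/d)²
  w term: (-2×0.0490)² = 0.00960
  x term: (1×0.110)² = 0.0121
  s term: (-2×0.0900)² = 0.0324
  d term: (-3×0.0380)² = 0.0130
Total = 0.0671. Share from s = 0.0324/0.0671 = 0.483.

48.3%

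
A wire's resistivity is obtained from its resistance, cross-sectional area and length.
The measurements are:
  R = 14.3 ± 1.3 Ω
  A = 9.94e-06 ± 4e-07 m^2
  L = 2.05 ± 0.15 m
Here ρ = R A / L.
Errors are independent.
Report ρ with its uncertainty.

For a monomial ρ ∝ R, A, L^-1, fractional errors add in quadrature:
  (1·δR/R)² = (1×0.0909)² = 0.00826;  (1·δA/A)² = (1×0.0402)² = 0.00162;  (-1·δL/L)² = (-1×0.0732)² = 0.00535
δρ/ρ = √(0.0152) = 0.123
ρ = 6.93e-05 Ω·m, so δρ = 0.123 × 6.93e-05 = 8.56e-06 Ω·m.

(6.93 ± 0.856) × 10^-5 Ω·m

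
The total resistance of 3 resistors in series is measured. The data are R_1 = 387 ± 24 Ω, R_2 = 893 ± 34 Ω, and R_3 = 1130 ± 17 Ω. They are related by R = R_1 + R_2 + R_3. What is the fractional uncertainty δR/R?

For a sum/difference, combine absolute errors in quadrature:
  (δR_1)² = 576;  (δR_2)² = 1160;  (δR_3)² = 289
δR = √(2020) = 45.0 Ω
R = 2410 Ω, so δR/R = 45.0/2410 = 0.0187.

0.0187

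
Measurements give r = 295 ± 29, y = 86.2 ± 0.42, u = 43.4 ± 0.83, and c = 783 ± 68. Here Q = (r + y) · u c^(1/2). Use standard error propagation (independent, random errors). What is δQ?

Let w = r + y = 381. δw = √(δr² + δy²) = √(841 + 0.176) = 29.0, so δw/w = 0.0761.
Q is then a monomial in w, u, c:
δQ/Q = √((δw/w)² + (1·δu/u)² + (½·δc/c)²) = √(0.00579 + 0.000366 + 0.00189) = 0.0897
Q = 4.63e+05, so δQ = 0.0897 × 4.63e+05 = 41500.

41500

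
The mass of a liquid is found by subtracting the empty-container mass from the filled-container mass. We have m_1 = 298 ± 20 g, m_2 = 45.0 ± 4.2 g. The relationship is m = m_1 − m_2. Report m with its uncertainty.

Sums and differences: (δm)² = Σ (cᵢ δxᵢ)².
  (δm_1)² = 400;  (δm_2)² = 17.6
δm = √(418) = 20.4 g
m = 253 g.

253 ± 20.4 g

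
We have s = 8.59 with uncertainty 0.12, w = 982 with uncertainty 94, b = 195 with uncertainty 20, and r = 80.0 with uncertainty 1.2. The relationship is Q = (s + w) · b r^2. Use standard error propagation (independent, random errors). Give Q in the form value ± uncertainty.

(1.24 ± 0.177) × 10^9

Let u = s + w = 991. δu = √(δs² + δw²) = √(0.0144 + 8840) = 94.0, so δu/u = 0.0949.
Q is then a monomial in u, b, r:
δQ/Q = √((δu/u)² + (1·δb/b)² + (2·δr/r)²) = √(0.00900 + 0.0105 + 0.000900) = 0.143
Q = 1.24e+09, so δQ = 0.143 × 1.24e+09 = 1.77e+08.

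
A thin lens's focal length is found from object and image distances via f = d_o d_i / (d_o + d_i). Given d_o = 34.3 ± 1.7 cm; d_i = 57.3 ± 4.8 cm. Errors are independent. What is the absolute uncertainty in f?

∂f/∂d_o = (d_i/(d_o+d_i))² = 0.391;  ∂f/∂d_i = (d_o/(d_o+d_i))² = 0.140
δf = √((∂f/∂d_o · δd_o)² + (∂f/∂d_i · δd_i)²) = √(0.443 + 0.453) = 0.946 cm

0.946 cm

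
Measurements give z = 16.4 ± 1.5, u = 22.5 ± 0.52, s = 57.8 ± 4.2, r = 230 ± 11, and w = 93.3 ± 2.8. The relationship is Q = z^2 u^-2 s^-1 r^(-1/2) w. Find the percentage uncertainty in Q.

Relative error in a monomial: (δQ/Q)² = Σ (nᵢ · δxᵢ/xᵢ)².
  (2·δz/z)² = (2×0.0915)² = 0.0335;  (-2·δu/u)² = (-2×0.0231)² = 0.00214;  (-1·δs/s)² = (-1×0.0727)² = 0.00528;  (−½·δr/r)² = (-0.5×0.0478)² = 0.000572;  (1·δw/w)² = (1×0.0300)² = 0.000901
δQ/Q = √(0.0424) = 0.206

20.6%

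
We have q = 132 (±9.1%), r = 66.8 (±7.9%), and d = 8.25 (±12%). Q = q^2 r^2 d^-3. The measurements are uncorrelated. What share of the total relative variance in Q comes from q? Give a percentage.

(δQ/Q)² = (2·δq/q)² + (2·δr/r)² + (-3·δd/d)²
  q term: (2×0.0910)² = 0.0331
  r term: (2×0.0790)² = 0.0250
  d term: (-3×0.120)² = 0.130
Total = 0.188. Share from q = 0.0331/0.188 = 0.176.

17.6%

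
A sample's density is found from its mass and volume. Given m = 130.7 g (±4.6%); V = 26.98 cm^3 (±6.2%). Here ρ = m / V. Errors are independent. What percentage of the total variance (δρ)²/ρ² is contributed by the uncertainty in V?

(δρ/ρ)² = (1·δm/m)² + (-1·δV/V)²
  m term: (1×0.0460)² = 0.00212
  V term: (-1×0.0620)² = 0.00384
Total = 0.00596. Share from V = 0.00384/0.00596 = 0.645.

64.5%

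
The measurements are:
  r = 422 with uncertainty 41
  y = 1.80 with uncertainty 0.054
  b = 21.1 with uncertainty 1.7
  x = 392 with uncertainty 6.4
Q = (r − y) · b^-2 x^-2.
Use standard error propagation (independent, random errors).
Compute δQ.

Let u = r − y = 420. δu = √(δr² + δy²) = √(1680 + 0.00292) = 41.0, so δu/u = 0.0976.
Q is then a monomial in u, b, x:
δQ/Q = √((δu/u)² + (-2·δb/b)² + (-2·δx/x)²) = √(0.00952 + 0.0260 + 0.00107) = 0.191
Q = 6.14e-06, so δQ = 0.191 × 6.14e-06 = 1.17e-06.

1.17e-06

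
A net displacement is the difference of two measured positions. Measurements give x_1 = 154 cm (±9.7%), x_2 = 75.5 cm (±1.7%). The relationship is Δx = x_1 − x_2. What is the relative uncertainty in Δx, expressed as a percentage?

Each term contributes (cᵢ δxᵢ)² to (δΔx)²:
  (δx_1)² = 223;  (δx_2)² = 1.65
δΔx = √(225) = 15.0 cm
Δx = 78.5 cm, so δΔx/Δx = 15.0/78.5 = 0.191.

19.1%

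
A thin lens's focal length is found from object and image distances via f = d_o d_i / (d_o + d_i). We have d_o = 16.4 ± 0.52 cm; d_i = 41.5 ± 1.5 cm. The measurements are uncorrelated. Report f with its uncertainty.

11.8 ± 0.293 cm

∂f/∂d_o = (d_i/(d_o+d_i))² = 0.514;  ∂f/∂d_i = (d_o/(d_o+d_i))² = 0.0802
δf = √((∂f/∂d_o · δd_o)² + (∂f/∂d_i · δd_i)²) = √(0.0714 + 0.0145) = 0.293 cm
f = 11.8 cm.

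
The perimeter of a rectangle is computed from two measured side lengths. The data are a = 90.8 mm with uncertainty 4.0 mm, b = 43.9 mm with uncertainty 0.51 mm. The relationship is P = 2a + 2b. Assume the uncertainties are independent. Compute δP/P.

0.0299

For a sum/difference, combine absolute errors in quadrature:
  (2·δa)² = 64.0;  (2·δb)² = 1.04
δP = √(65.0) = 8.06 mm
P = 269 mm, so δP/P = 8.06/269 = 0.0299.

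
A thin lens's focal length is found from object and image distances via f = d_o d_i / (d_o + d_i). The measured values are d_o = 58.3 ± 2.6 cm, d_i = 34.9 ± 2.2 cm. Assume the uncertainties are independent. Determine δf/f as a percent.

4.28%

∂f/∂d_o = (d_i/(d_o+d_i))² = 0.140;  ∂f/∂d_i = (d_o/(d_o+d_i))² = 0.391
δf = √((∂f/∂d_o · δd_o)² + (∂f/∂d_i · δd_i)²) = √(0.133 + 0.741) = 0.935 cm
f = 21.8 cm, so δf/f = 0.935/21.8 = 0.0428.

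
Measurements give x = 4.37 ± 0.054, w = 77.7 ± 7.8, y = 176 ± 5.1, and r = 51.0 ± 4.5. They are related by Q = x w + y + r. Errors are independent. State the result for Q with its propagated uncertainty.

567 ± 35.0

Let p = x·w = 340. δp/p = √((1·δx/x)² + (1·δw/w)²) = √(0.000153 + 0.0101) = 0.101, so δp = 34.3.
Q = p + y + r: δQ = √(δp² + δy² + δr²) = √(1180 + 26.0 + 20.2) = 35.0
Q = 567.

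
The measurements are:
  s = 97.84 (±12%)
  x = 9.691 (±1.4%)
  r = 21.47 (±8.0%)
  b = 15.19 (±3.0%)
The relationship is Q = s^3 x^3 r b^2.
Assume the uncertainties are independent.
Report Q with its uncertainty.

(4.223 ± 1.59) × 10^12

Since Q is a product/quotient, work with relative uncertainties:
  (3·δs/s)² = (3×0.120)² = 0.130;  (3·δx/x)² = (3×0.0140)² = 0.00176;  (1·δr/r)² = (1×0.0800)² = 0.00640;  (2·δb/b)² = (2×0.0300)² = 0.00360
δQ/Q = √(0.141) = 0.376
Q = 4.223e+12, so δQ = 0.376 × 4.223e+12 = 1.59e+12.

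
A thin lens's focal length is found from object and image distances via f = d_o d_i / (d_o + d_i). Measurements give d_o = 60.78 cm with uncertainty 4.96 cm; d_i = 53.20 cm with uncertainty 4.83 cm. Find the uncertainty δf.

1.75 cm

∂f/∂d_o = (d_i/(d_o+d_i))² = 0.218;  ∂f/∂d_i = (d_o/(d_o+d_i))² = 0.284
δf = √((∂f/∂d_o · δd_o)² + (∂f/∂d_i · δd_i)²) = √(1.17 + 1.89) = 1.75 cm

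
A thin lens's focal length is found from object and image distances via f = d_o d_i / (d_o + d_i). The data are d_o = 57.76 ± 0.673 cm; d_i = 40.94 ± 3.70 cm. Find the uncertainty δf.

∂f/∂d_o = (d_i/(d_o+d_i))² = 0.172;  ∂f/∂d_i = (d_o/(d_o+d_i))² = 0.342
δf = √((∂f/∂d_o · δd_o)² + (∂f/∂d_i · δd_i)²) = √(0.0134 + 1.61) = 1.27 cm

1.27 cm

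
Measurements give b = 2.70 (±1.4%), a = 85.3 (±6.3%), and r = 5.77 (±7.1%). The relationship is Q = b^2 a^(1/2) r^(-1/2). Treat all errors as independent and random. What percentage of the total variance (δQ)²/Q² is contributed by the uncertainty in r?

(δQ/Q)² = (2·δb/b)² + (½·δa/a)² + (−½·δr/r)²
  b term: (2×0.0140)² = 0.000784
  a term: (0.5×0.0630)² = 0.000992
  r term: (-0.5×0.0710)² = 0.00126
Total = 0.00304. Share from r = 0.00126/0.00304 = 0.415.

41.5%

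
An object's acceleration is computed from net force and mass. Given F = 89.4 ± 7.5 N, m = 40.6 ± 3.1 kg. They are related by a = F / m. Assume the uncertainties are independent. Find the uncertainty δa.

For a monomial a ∝ F, m^-1, fractional errors add in quadrature:
  (1·δF/F)² = (1×0.0839)² = 0.00704;  (-1·δm/m)² = (-1×0.0764)² = 0.00583
δa/a = √(0.0129) = 0.113
a = 2.20 m/s^2, so δa = 0.113 × 2.20 = 0.250 m/s^2.

0.250 m/s^2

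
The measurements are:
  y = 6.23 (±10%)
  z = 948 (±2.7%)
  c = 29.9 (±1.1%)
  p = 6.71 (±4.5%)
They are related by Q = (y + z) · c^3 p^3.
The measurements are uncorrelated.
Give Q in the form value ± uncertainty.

Let u = y + z = 954. δu = √(δy² + δz²) = √(0.388 + 655) = 25.6, so δu/u = 0.0268.
Q is then a monomial in u, c, p:
δQ/Q = √((δu/u)² + (3·δc/c)² + (3·δp/p)²) = √(0.000720 + 0.00109 + 0.0182) = 0.142
Q = 7.71e+09, so δQ = 0.142 × 7.71e+09 = 1.09e+09.

(7.71 ± 1.09) × 10^9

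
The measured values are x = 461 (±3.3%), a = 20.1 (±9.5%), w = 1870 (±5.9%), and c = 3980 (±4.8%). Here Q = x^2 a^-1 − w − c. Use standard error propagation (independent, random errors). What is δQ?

1240

Let p = x^2·a^-1 = 10600. δp/p = √((2·δx/x)² + (-1·δa/a)²) = √(0.00436 + 0.00903) = 0.116, so δp = 1220.
Q = p − w − c: δQ = √(δp² + δw² + δc²) = √(1.5e+06 + 12200 + 36500) = 1240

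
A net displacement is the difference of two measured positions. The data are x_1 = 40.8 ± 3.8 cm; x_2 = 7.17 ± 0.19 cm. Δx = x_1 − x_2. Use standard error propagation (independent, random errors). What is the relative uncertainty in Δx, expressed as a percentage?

11.3%

Absolute uncertainties add in quadrature for a linear combination:
  (δx_1)² = 14.4;  (δx_2)² = 0.0361
δΔx = √(14.5) = 3.80 cm
Δx = 33.6 cm, so δΔx/Δx = 3.80/33.6 = 0.113.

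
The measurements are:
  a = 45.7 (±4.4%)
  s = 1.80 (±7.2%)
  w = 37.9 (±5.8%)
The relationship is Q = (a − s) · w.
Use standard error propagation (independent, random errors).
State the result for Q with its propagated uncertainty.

Let u = a − s = 43.9. δu = √(δa² + δs²) = √(4.04 + 0.0168) = 2.01, so δu/u = 0.0459.
Q is then a monomial in u, w:
δQ/Q = √((δu/u)² + (1·δw/w)²) = √(0.00211 + 0.00336) = 0.0740
Q = 1660, so δQ = 0.0740 × 1660 = 123.

1660 ± 123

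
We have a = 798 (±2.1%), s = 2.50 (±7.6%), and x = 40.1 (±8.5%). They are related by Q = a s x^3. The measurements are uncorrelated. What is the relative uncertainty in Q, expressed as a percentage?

26.7%

Each factor contributes (exponent × relative error)² to (δQ/Q)²:
  (1·δa/a)² = (1×0.0210)² = 0.000441;  (1·δs/s)² = (1×0.0760)² = 0.00578;  (3·δx/x)² = (3×0.0850)² = 0.0650
δQ/Q = √(0.0712) = 0.267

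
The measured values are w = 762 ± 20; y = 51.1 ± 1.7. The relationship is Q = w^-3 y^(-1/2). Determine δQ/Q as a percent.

8.05%

Relative error in a monomial: (δQ/Q)² = Σ (nᵢ · δxᵢ/xᵢ)².
  (-3·δw/w)² = (-3×0.0262)² = 0.00620;  (−½·δy/y)² = (-0.5×0.0333)² = 0.000277
δQ/Q = √(0.00648) = 0.0805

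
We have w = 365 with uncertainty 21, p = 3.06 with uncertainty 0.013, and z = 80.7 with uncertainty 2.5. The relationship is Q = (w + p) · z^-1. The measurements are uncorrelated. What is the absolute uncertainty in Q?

Let u = w + p = 368. δu = √(δw² + δp²) = √(441 + 0.000169) = 21.0, so δu/u = 0.0571.
Q is then a monomial in u, z:
δQ/Q = √((δu/u)² + (-1·δz/z)²) = √(0.00326 + 0.000960) = 0.0649
Q = 4.56, so δQ = 0.0649 × 4.56 = 0.296.

0.296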